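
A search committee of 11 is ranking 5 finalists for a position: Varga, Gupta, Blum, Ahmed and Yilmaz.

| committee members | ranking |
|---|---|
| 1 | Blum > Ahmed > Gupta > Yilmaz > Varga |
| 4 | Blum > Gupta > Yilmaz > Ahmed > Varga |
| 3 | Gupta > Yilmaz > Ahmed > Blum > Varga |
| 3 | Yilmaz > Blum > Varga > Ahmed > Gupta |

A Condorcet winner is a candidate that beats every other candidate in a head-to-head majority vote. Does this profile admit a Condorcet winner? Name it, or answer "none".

Pairwise majorities:
Varga vs Gupta: Varga preferred on 3 ballots; Gupta wins 8–3.
Varga vs Blum: 0 for Varga, 11 for Blum — Blum by 11–0.
Varga vs Ahmed: Varga preferred on 3 ballots; Ahmed wins 8–3.
Varga vs Yilmaz: 0 to 11, Yilmaz.
Gupta vs Blum: 3 for Gupta, 8 for Blum — Blum by 8–3.
Gupta vs Ahmed: Gupta is ranked higher on 4+3 = 7 ballots, Ahmed on 4. Gupta wins 7–4.
Gupta vs Yilmaz: Gupta preferred on 1+4+3 = 8 ballots; Gupta wins 8–3.
Blum vs Ahmed: Blum is ranked higher on 1+4+3 = 8 ballots, Ahmed on 3. Blum wins 8–3.
Blum vs Yilmaz: 5 to 6, Yilmaz.
Ahmed vs Yilmaz: Ahmed is ranked higher on 1 ballot, Yilmaz on 10. Yilmaz wins 10–1.
Each candidate drops at least one matchup (Varga loses to Gupta; Gupta loses to Blum; Blum loses to Yilmaz; Ahmed loses to Gupta; Yilmaz loses to Gupta); the cycle Gupta → Yilmaz → Blum → Gupta rules out a Condorcet winner.

none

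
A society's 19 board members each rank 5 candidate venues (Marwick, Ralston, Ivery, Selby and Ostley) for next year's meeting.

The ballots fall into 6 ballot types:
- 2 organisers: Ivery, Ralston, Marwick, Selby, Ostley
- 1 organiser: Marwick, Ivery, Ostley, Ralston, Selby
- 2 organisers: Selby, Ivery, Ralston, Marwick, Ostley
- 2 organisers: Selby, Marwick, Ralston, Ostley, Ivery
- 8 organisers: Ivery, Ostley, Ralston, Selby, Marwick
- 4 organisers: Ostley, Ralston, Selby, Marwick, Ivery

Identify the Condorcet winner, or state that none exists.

Pairwise majorities:
Marwick vs Ralston: Ralston wins 16–3.
Marwick vs Ivery: Ivery wins 12–7.
Marwick vs Selby: Selby wins 16–3.
Marwick–Ostley: Ostley 12–7.
Ralston vs Ivery: Ivery, 13–6.
Ralston vs Selby: Ralston, 15–4.
Ralston vs Ostley: Ostley wins 13–6.
Ivery–Selby: Ivery 11–8.
Ivery–Ostley: Ivery 13–6.
Selby–Ostley: Ostley 13–6.
Ivery defeats every rival head-to-head and is the Condorcet winner.

Ivery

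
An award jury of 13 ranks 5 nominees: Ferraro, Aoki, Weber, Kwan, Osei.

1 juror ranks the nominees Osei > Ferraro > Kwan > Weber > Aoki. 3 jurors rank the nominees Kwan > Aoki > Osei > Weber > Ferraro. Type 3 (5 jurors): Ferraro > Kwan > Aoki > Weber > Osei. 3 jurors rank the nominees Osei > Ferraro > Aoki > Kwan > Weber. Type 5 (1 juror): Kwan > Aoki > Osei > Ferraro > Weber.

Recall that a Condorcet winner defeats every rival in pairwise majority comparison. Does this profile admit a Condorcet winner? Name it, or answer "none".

none

Head-to-head results (13 jurors):
Ferraro vs Aoki: Ferraro, 9–4.
Ferraro–Weber: Ferraro 10–3.
Ferraro vs Kwan: Ferraro, 9–4.
Ferraro vs Osei: Osei wins 8–5.
Aoki–Weber: Aoki 12–1.
Aoki–Kwan: Kwan 10–3.
Aoki vs Osei: Aoki wins 9–4.
Weber vs Kwan: Kwan wins 13–0.
Weber–Osei: Osei 8–5.
Kwan–Osei: Kwan 9–4.
No nominee is unbeaten: Ferraro loses to Osei; Aoki loses to Ferraro; Weber loses to Ferraro; Kwan loses to Ferraro; Osei loses to Aoki. In particular Ferraro > Aoki > Osei > Ferraro is a majority cycle — no Condorcet winner exists.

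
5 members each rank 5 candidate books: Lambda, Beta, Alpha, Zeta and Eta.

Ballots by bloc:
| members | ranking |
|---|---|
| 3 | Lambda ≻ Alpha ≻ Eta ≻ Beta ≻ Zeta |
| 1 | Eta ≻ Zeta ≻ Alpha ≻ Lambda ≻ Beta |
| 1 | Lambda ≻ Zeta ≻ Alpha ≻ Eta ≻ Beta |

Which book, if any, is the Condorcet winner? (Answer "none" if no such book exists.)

Head-to-head results (5 members):
Lambda vs Beta: Lambda is ranked higher on 3+1+1 = 5 ballots, Beta on 0. Lambda wins 5–0.
Lambda vs Alpha: Lambda preferred on 3+1 = 4 ballots; Lambda wins 4–1.
Lambda vs Zeta: Lambda is ranked higher on 3+1 = 4 ballots, Zeta on 1. Lambda wins 4–1.
Lambda vs Eta: Lambda, 4–1.
Beta vs Alpha: Alpha, 5–0.
Beta–Zeta: Beta 3–2.
Beta vs Eta: 0 for Beta, 5 for Eta — Eta by 5–0.
Alpha vs Zeta: Alpha wins 3–2.
Alpha vs Eta: Alpha wins 4–1.
Zeta–Eta: Eta 4–1.
Lambda wins every pairwise contest, so Lambda is the Condorcet winner.

Lambda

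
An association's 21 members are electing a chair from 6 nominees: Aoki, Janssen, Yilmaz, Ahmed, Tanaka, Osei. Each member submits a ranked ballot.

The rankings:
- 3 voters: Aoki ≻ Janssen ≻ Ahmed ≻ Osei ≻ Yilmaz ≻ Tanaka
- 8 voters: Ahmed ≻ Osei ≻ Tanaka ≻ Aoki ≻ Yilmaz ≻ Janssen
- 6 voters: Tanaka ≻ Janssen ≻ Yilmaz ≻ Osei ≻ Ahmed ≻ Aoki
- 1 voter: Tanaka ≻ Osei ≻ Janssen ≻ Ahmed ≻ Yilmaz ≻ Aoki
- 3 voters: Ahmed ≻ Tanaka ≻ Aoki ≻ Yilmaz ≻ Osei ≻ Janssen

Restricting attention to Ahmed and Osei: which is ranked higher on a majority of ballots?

Ballots ranking Ahmed above Osei: 3 + 8 + 3 = 14.
Ballots ranking Osei above Ahmed: 21 − 14 = 7.
Ahmed wins the head-to-head 14–7.

Ahmed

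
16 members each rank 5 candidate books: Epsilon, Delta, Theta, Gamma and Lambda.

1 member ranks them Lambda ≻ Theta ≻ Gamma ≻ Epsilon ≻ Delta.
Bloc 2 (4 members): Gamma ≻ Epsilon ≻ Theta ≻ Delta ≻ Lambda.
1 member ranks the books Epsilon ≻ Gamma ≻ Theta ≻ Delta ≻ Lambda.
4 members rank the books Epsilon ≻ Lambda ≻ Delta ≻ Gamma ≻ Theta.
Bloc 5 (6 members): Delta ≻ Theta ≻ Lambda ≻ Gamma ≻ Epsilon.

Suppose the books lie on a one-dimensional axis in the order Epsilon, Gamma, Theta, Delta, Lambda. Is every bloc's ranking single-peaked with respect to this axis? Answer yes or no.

no

Axis positions: Epsilon=1, Gamma=2, Theta=3, Delta=4, Lambda=5.
Bloc 1: ranking walks positions 5-3-2-1-4; Theta is ranked above Delta even though Delta lies between Theta and the peak Lambda on the axis — preferences dip and rise again. Not single-peaked.
Bloc 2 (peak Gamma at position 2): ranking walks positions 2-1-3-4-5, expanding outward from the peak — single-peaked.
Bloc 3 (peak Epsilon at position 1): ranking walks positions 1-2-3-4-5, expanding outward from the peak — single-peaked.
Bloc 4: ranking walks positions 1-5-4-2-3; Lambda is ranked above Gamma even though Gamma lies between Lambda and the peak Epsilon on the axis — preferences dip and rise again. Not single-peaked.
Bloc 5 (peak Delta at position 4): ranking walks positions 4-3-5-2-1, expanding outward from the peak — single-peaked.
Bloc 1 violates single-peakedness, so the profile is not single-peaked on this axis.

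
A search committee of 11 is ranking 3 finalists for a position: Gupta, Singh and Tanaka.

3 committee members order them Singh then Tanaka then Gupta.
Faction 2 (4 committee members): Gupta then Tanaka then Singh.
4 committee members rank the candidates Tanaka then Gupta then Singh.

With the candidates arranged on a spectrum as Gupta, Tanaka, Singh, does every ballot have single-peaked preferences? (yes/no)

Axis positions: Gupta=1, Tanaka=2, Singh=3.
Faction 1 (peak Singh at position 3): ranking walks positions 3-2-1, expanding outward from the peak — single-peaked.
Faction 2 (peak Gupta at position 1): ranking walks positions 1-2-3, expanding outward from the peak — single-peaked.
Faction 3 (peak Tanaka at position 2): ranking walks positions 2-1-3, expanding outward from the peak — single-peaked.
Every ranking is single-peaked on this axis.

yes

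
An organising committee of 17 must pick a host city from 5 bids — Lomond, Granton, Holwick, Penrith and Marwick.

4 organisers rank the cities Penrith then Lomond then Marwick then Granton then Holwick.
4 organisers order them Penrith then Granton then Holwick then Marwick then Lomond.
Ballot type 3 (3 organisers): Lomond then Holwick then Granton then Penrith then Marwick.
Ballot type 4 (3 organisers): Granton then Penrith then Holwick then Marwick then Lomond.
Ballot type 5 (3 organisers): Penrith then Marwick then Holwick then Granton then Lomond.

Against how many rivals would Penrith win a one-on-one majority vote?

4

Penrith against each rival (17 organisers):
Penrith vs Lomond: 4+4+3+3 = 14 for Penrith, 3 for Lomond — Penrith by 14–3.
Penrith vs Granton: Penrith preferred on 4+4+3 = 11 ballots; Penrith wins 11–6.
Penrith–Holwick: Penrith 14–3.
Penrith vs Marwick: 4+4+3+3+3 = 17 for Penrith, 0 for Marwick — Penrith by 17–0.
Penrith beats Lomond, Granton, Holwick, Marwick — 4 pairwise wins.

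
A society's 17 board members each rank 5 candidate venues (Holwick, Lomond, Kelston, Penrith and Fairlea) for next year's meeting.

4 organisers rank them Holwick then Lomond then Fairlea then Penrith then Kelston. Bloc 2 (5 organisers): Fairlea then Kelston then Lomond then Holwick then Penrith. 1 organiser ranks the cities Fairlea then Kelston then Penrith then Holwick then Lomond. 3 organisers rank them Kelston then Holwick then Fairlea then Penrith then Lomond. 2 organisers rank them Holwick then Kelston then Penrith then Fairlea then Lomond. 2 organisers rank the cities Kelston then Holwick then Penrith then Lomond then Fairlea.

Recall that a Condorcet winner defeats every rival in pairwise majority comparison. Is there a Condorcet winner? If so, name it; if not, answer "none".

none

Pairwise majorities:
Holwick vs Lomond: 12 to 5, Holwick.
Holwick vs Kelston: Holwick is ranked higher on 4+2 = 6 ballots, Kelston on 11. Kelston wins 11–6.
Holwick vs Penrith: Holwick is ranked higher on 4+5+3+2+2 = 16 ballots, Penrith on 1. Holwick wins 16–1.
Holwick vs Fairlea: Holwick is ranked higher on 4+3+2+2 = 11 ballots, Fairlea on 6. Holwick wins 11–6.
Lomond vs Kelston: 4 to 13, Kelston.
Lomond vs Penrith: 4+5 = 9 for Lomond, 8 for Penrith — Lomond by 9–8.
Lomond vs Fairlea: Lomond is ranked higher on 4+2 = 6 ballots, Fairlea on 11. Fairlea wins 11–6.
Kelston vs Penrith: 5+1+3+2+2 = 13 for Kelston, 4 for Penrith — Kelston by 13–4.
Kelston vs Fairlea: Kelston is ranked higher on 3+2+2 = 7 ballots, Fairlea on 10. Fairlea wins 10–7.
Penrith vs Fairlea: 2+2 = 4 for Penrith, 13 for Fairlea — Fairlea by 13–4.
Every city loses at least once (Holwick loses to Kelston; Lomond loses to Holwick; Kelston loses to Fairlea; Penrith loses to Holwick; Fairlea loses to Holwick). The majority relation contains the cycle Holwick beats Fairlea beats Kelston beats Holwick, so there is no Condorcet winner.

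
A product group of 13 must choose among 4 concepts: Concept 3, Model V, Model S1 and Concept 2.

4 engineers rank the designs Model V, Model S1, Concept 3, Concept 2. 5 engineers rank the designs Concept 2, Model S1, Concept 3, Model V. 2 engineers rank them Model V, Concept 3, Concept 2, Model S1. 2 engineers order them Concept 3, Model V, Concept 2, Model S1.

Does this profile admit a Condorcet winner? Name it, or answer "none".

none

Check each pair by majority over 13 ballots:
Concept 3 vs Model V: Concept 3, 7–6.
Concept 3–Model S1: Model S1 9–4.
Concept 3 vs Concept 2: Concept 3, 8–5.
Model V vs Model S1: Model V wins 8–5.
Model V vs Concept 2: Model V, 8–5.
Model S1 vs Concept 2: Concept 2 wins 9–4.
No design is unbeaten: Concept 3 loses to Model S1; Model V loses to Concept 3; Model S1 loses to Model V; Concept 2 loses to Concept 3. In particular Concept 3 → Model V → Model S1 → Concept 3 is a majority cycle — no Condorcet winner exists.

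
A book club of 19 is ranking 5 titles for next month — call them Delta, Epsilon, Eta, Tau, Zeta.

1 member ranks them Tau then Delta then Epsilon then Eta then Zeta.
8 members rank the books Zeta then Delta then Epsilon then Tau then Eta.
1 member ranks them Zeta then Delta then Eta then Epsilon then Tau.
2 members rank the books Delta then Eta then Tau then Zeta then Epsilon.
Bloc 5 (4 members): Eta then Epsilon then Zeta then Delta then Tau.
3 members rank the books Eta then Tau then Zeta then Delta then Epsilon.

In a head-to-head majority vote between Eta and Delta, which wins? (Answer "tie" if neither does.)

Ballots ranking Eta above Delta: 4 + 3 = 7.
Ballots ranking Delta above Eta: 19 − 7 = 12.
Delta wins the head-to-head 12–7.

Delta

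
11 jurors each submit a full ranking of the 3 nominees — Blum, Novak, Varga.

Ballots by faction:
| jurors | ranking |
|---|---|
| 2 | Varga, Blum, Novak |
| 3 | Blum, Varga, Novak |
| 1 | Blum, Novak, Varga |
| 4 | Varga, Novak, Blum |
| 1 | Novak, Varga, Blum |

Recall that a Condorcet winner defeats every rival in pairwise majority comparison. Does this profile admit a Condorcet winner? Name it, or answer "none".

Pairwise majorities:
Blum vs Novak: Blum preferred on 2+3+1 = 6 ballots; Blum wins 6–5.
Blum vs Varga: 4 to 7, Varga.
Novak vs Varga: Novak is ranked higher on 1+1 = 2 ballots, Varga on 9. Varga wins 9–2.
Only Varga has no losses; Varga is the Condorcet winner.

Varga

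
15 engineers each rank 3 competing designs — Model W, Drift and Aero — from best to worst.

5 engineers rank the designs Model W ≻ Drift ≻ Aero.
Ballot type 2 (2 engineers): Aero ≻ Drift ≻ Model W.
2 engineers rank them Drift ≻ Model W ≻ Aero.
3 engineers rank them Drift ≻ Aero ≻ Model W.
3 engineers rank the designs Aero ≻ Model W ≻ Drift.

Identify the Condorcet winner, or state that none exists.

Head-to-head results (15 engineers):
Model W vs Drift: Model W wins 8–7.
Model W vs Aero: Model W is ranked higher on 5+2 = 7 ballots, Aero on 8. Aero wins 8–7.
Drift vs Aero: Drift wins 10–5.
Each design drops at least one matchup (Model W loses to Aero; Drift loses to Model W; Aero loses to Drift); the cycle Model W > Drift > Aero > Model W rules out a Condorcet winner.

none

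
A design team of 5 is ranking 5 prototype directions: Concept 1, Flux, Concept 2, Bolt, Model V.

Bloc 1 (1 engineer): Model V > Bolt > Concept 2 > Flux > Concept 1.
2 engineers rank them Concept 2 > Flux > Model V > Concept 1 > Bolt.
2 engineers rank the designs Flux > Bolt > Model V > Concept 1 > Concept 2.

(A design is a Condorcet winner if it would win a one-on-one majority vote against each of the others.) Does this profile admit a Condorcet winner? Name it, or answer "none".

Head-to-head results (5 engineers):
Concept 1–Flux: Flux 5–0.
Concept 1–Concept 2: Concept 2 3–2.
Concept 1–Bolt: Bolt 3–2.
Concept 1–Model V: Model V 5–0.
Flux–Concept 2: Concept 2 3–2.
Flux–Bolt: Flux 4–1.
Flux–Model V: Flux 4–1.
Concept 2 vs Bolt: Bolt wins 3–2.
Concept 2–Model V: Model V 3–2.
Bolt–Model V: Model V 3–2.
No design is unbeaten: Concept 1 loses to Flux; Flux loses to Concept 2; Concept 2 loses to Bolt; Bolt loses to Flux; Model V loses to Flux. In particular Flux → Bolt → Concept 2 → Flux is a majority cycle — no Condorcet winner exists.

none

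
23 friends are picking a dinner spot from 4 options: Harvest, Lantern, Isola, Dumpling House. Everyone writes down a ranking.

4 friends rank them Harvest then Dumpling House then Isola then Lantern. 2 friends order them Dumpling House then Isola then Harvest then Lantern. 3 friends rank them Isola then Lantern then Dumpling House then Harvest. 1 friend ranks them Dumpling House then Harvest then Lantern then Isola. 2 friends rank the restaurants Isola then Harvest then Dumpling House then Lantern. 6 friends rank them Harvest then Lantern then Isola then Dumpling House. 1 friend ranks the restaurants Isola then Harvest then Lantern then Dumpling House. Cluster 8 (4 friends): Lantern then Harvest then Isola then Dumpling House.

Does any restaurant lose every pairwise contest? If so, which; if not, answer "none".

Dumpling House

Head-to-head results (23 friends):
Harvest–Lantern: Harvest 16–7.
Harvest vs Isola: Harvest is ranked higher on 4+1+6+4 = 15 ballots, Isola on 8. Harvest wins 15–8.
Harvest–Dumpling House: Harvest 17–6.
Lantern vs Isola: 11 to 12, Isola.
Lantern vs Dumpling House: Lantern wins 14–9.
Isola vs Dumpling House: Isola, 16–7.
Dumpling House loses to every other restaurant — it is the Condorcet loser.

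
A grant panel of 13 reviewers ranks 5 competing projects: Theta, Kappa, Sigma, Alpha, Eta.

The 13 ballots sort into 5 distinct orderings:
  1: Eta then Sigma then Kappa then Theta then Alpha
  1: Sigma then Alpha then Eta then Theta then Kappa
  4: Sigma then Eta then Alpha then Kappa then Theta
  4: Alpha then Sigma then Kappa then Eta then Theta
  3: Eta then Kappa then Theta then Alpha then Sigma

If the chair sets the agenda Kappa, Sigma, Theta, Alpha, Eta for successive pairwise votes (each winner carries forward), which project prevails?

Eta

Round 1: Kappa vs Sigma — 3–10, Sigma advances.
Round 2: Sigma vs Theta — 10–3, Sigma advances.
Round 3: Sigma vs Alpha — 6–7, Alpha advances.
Round 4: Alpha vs Eta — 5–8, Eta advances.
The agenda winner is Eta.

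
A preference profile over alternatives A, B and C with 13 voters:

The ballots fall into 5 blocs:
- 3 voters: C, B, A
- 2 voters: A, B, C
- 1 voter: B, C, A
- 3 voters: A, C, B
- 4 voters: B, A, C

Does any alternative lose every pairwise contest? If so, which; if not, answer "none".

Pairwise majorities:
A vs B: B, 8–5.
A vs C: A is ranked higher on 2+3+4 = 9 ballots, C on 4. A wins 9–4.
B–C: B 7–6.
C loses to every other alternative — it is the Condorcet loser.

C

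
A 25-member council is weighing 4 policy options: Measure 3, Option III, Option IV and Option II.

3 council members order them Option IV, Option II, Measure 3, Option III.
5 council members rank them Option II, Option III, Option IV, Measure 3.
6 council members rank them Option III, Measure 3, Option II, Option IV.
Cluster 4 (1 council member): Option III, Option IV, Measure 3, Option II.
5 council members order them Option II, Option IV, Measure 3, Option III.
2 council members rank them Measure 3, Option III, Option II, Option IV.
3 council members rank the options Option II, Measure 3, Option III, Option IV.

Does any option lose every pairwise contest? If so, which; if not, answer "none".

Head-to-head results (25 council members):
Measure 3 vs Option III: Measure 3 wins 13–12.
Measure 3 vs Option IV: Measure 3 is ranked higher on 6+2+3 = 11 ballots, Option IV on 14. Option IV wins 14–11.
Measure 3–Option II: Option II 16–9.
Option III–Option IV: Option III 17–8.
Option III vs Option II: Option III is ranked higher on 6+1+2 = 9 ballots, Option II on 16. Option II wins 16–9.
Option IV–Option II: Option II 21–4.
No option is winless: Measure 3 beats Option III; Option III beats Option IV; Option IV beats Measure 3; Option II beats Measure 3. There is no Condorcet loser.

none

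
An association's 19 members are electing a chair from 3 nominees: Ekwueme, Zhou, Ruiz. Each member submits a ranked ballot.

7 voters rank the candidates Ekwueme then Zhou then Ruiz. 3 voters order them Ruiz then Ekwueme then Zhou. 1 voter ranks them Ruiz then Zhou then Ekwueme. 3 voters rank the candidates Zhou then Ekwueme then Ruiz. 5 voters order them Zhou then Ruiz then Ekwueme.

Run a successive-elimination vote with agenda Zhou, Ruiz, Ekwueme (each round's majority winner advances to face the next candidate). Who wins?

Round 1: Zhou vs Ruiz — 15–4, Zhou advances.
Round 2: Zhou vs Ekwueme — 9–10, Ekwueme advances.
The agenda winner is Ekwueme.

Ekwueme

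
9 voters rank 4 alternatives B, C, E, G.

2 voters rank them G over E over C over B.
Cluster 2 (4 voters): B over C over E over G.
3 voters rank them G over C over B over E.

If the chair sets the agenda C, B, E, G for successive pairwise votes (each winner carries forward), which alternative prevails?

G

Round 1: C vs B — 5–4, C advances.
Round 2: C vs E — 7–2, C advances.
Round 3: C vs G — 4–5, G advances.
G survives the agenda.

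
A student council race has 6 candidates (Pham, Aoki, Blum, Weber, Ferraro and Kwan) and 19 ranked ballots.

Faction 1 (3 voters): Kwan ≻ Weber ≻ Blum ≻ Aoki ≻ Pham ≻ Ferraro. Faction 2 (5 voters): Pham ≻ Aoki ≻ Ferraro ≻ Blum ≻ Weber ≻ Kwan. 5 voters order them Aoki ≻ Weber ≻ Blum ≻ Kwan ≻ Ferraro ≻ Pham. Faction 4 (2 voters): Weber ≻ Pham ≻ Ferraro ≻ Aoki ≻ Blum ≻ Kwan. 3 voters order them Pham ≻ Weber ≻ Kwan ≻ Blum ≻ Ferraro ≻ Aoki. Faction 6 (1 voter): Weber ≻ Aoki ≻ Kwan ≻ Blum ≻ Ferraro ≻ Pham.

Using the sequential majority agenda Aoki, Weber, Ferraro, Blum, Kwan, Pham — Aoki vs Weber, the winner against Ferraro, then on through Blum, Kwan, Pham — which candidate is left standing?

Pham

Round 1: Aoki vs Weber — 10–9, Aoki advances.
Round 2: Aoki vs Ferraro — 14–5, Aoki advances.
Round 3: Aoki vs Blum — 13–6, Aoki advances.
Round 4: Aoki vs Kwan — 13–6, Aoki advances.
Round 5: Aoki vs Pham — 9–10, Pham advances.
The agenda winner is Pham.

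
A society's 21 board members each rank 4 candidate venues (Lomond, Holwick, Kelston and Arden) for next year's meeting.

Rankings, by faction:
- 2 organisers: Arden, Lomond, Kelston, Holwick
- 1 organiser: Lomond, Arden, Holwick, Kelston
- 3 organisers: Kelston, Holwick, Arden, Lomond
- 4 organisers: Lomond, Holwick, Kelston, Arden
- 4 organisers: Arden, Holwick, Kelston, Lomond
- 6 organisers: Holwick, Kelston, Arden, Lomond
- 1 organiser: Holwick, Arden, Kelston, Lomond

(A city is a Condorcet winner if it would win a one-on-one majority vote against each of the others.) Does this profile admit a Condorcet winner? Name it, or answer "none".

Check each pair by majority over 21 ballots:
Lomond vs Holwick: Lomond preferred on 2+1+4 = 7 ballots; Holwick wins 14–7.
Lomond vs Kelston: Kelston, 14–7.
Lomond vs Arden: Lomond preferred on 1+4 = 5 ballots; Arden wins 16–5.
Holwick vs Kelston: Holwick wins 16–5.
Holwick vs Arden: 3+4+6+1 = 14 for Holwick, 7 for Arden — Holwick by 14–7.
Kelston vs Arden: Kelston, 13–8.
Holwick beats each of Lomond, Kelston, Arden — Holwick is the Condorcet winner.

Holwick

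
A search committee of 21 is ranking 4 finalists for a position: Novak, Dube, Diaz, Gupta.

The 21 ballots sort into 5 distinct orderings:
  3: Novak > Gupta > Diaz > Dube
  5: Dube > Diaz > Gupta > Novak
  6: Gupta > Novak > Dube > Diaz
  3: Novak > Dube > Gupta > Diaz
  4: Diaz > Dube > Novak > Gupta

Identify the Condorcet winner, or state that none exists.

none

Head-to-head results (21 committee members):
Novak vs Dube: 3+6+3 = 12 for Novak, 9 for Dube — Novak by 12–9.
Novak vs Diaz: 3+6+3 = 12 for Novak, 9 for Diaz — Novak by 12–9.
Novak vs Gupta: 3+3+4 = 10 for Novak, 11 for Gupta — Gupta by 11–10.
Dube vs Diaz: 14 to 7, Dube.
Dube vs Gupta: 5+3+4 = 12 for Dube, 9 for Gupta — Dube by 12–9.
Diaz vs Gupta: Diaz preferred on 5+4 = 9 ballots; Gupta wins 12–9.
Each candidate drops at least one matchup (Novak loses to Gupta; Dube loses to Novak; Diaz loses to Novak; Gupta loses to Dube); the cycle Novak → Dube → Gupta → Novak rules out a Condorcet winner.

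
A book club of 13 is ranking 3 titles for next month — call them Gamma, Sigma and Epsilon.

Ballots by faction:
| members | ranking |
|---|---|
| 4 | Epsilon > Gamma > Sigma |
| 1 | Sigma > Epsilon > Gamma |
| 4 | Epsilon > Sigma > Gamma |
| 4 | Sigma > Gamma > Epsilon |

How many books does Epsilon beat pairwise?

Epsilon against each rival (13 members):
Epsilon vs Gamma: Epsilon is ranked higher on 4+1+4 = 9 ballots, Gamma on 4. Epsilon wins 9–4.
Epsilon vs Sigma: 4+4 = 8 for Epsilon, 5 for Sigma — Epsilon by 8–5.
Epsilon beats Gamma, Sigma — 2 pairwise wins.

2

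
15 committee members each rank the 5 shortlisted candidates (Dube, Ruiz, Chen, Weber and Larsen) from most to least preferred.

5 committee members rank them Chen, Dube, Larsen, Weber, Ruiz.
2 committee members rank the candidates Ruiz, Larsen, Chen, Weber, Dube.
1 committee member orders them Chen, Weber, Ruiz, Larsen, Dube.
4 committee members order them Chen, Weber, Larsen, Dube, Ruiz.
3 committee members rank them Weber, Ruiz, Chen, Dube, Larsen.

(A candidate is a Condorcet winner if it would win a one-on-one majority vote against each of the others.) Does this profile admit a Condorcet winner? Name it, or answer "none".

Chen

Head-to-head results (15 committee members):
Dube vs Ruiz: 9 to 6, Dube.
Dube vs Chen: Dube preferred on 0 ballots; Chen wins 15–0.
Dube vs Weber: 5 for Dube, 10 for Weber — Weber by 10–5.
Dube vs Larsen: Dube is ranked higher on 5+3 = 8 ballots, Larsen on 7. Dube wins 8–7.
Ruiz vs Chen: Ruiz preferred on 2+3 = 5 ballots; Chen wins 10–5.
Ruiz vs Weber: 2 for Ruiz, 13 for Weber — Weber by 13–2.
Ruiz vs Larsen: 6 to 9, Larsen.
Chen vs Weber: Chen is ranked higher on 5+2+1+4 = 12 ballots, Weber on 3. Chen wins 12–3.
Chen vs Larsen: 13 to 2, Chen.
Weber vs Larsen: 1+4+3 = 8 for Weber, 7 for Larsen — Weber by 8–7.
Only Chen has no losses; Chen is the Condorcet winner.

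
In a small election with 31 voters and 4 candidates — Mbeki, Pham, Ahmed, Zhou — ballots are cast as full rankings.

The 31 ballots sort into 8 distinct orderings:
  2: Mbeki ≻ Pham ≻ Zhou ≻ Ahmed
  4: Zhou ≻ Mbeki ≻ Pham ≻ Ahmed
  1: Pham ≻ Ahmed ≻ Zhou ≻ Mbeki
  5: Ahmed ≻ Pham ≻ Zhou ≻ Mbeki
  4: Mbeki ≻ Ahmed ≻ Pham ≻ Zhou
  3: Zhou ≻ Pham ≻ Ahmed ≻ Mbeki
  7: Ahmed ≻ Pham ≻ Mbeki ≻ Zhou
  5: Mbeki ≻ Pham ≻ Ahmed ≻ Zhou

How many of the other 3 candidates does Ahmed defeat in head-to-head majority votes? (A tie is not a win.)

3

Ahmed against each rival (31 voters):
Ahmed vs Mbeki: 1+5+3+7 = 16 for Ahmed, 15 for Mbeki — Ahmed by 16–15.
Ahmed vs Pham: Ahmed is ranked higher on 5+4+7 = 16 ballots, Pham on 15. Ahmed wins 16–15.
Ahmed vs Zhou: 22 to 9, Ahmed.
Ahmed beats Mbeki, Pham, Zhou — 3 pairwise wins.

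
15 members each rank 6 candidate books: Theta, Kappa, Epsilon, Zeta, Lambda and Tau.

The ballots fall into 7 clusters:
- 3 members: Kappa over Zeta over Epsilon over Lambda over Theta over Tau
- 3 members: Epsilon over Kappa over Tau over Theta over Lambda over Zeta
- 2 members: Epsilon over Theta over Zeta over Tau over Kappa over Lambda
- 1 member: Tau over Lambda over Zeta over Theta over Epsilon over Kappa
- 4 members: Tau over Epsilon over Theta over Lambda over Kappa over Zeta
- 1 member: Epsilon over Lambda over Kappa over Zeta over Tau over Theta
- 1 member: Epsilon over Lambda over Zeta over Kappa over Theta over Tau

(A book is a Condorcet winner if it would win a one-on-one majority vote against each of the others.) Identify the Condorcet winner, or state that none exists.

Pairwise majorities:
Theta vs Kappa: Theta is ranked higher on 2+1+4 = 7 ballots, Kappa on 8. Kappa wins 8–7.
Theta vs Epsilon: 1 to 14, Epsilon.
Theta vs Zeta: 3+2+4 = 9 for Theta, 6 for Zeta — Theta by 9–6.
Theta vs Lambda: 3+2+4 = 9 for Theta, 6 for Lambda — Theta by 9–6.
Theta vs Tau: Theta is ranked higher on 3+2+1 = 6 ballots, Tau on 9. Tau wins 9–6.
Kappa vs Epsilon: Kappa is ranked higher on 3 ballots, Epsilon on 12. Epsilon wins 12–3.
Kappa vs Zeta: 3+3+4+1 = 11 for Kappa, 4 for Zeta — Kappa by 11–4.
Kappa vs Lambda: Kappa preferred on 3+3+2 = 8 ballots; Kappa wins 8–7.
Kappa vs Tau: Kappa is ranked higher on 3+3+1+1 = 8 ballots, Tau on 7. Kappa wins 8–7.
Epsilon vs Zeta: 3+2+4+1+1 = 11 for Epsilon, 4 for Zeta — Epsilon by 11–4.
Epsilon vs Lambda: 14 to 1, Epsilon.
Epsilon vs Tau: 10 to 5, Epsilon.
Zeta vs Lambda: 5 to 10, Lambda.
Zeta vs Tau: Zeta is ranked higher on 3+2+1+1 = 7 ballots, Tau on 8. Tau wins 8–7.
Lambda vs Tau: 5 to 10, Tau.
Epsilon wins every pairwise contest, so Epsilon is the Condorcet winner.

Epsilon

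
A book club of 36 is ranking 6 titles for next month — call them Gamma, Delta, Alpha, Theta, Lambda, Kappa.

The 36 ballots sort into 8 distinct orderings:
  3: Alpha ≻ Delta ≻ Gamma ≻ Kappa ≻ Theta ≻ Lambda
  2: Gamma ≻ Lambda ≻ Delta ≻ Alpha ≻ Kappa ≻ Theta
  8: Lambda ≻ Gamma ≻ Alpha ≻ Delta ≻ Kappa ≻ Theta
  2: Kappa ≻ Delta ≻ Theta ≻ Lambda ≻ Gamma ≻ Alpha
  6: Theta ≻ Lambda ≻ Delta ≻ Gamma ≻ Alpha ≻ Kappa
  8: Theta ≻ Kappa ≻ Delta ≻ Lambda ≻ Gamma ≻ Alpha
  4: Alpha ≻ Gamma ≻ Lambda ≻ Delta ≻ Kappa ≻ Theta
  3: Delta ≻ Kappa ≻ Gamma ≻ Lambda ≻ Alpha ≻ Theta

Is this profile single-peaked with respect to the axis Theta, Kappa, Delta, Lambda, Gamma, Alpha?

no

Axis positions: Theta=1, Kappa=2, Delta=3, Lambda=4, Gamma=5, Alpha=6.
Bloc 1: ranking walks positions 6-3-5-2-1-4; Delta is ranked above Gamma even though Gamma lies between Delta and the peak Alpha on the axis — preferences dip and rise again. Not single-peaked.
Bloc 2 (peak Gamma at position 5): ranking walks positions 5-4-3-6-2-1, expanding outward from the peak — single-peaked.
Bloc 3 (peak Lambda at position 4): ranking walks positions 4-5-6-3-2-1, expanding outward from the peak — single-peaked.
Bloc 4 (peak Kappa at position 2): ranking walks positions 2-3-1-4-5-6, expanding outward from the peak — single-peaked.
Bloc 5: ranking walks positions 1-4-3-5-6-2; Lambda is ranked above Kappa even though Kappa lies between Lambda and the peak Theta on the axis — preferences dip and rise again. Not single-peaked.
Bloc 6 (peak Theta at position 1): ranking walks positions 1-2-3-4-5-6, expanding outward from the peak — single-peaked.
Bloc 7 (peak Alpha at position 6): ranking walks positions 6-5-4-3-2-1, expanding outward from the peak — single-peaked.
Bloc 8: ranking walks positions 3-2-5-4-6-1; Gamma is ranked above Lambda even though Lambda lies between Gamma and the peak Delta on the axis — preferences dip and rise again. Not single-peaked.
Bloc 1 violates single-peakedness, so the profile is not single-peaked on this axis.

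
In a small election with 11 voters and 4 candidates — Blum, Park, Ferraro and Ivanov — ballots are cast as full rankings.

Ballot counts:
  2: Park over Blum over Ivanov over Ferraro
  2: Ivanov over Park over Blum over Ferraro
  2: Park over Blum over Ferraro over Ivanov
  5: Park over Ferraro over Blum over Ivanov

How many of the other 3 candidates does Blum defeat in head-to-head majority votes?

Blum against each rival (11 voters):
Blum vs Park: Blum preferred on 0 ballots; Park wins 11–0.
Blum vs Ferraro: 6 to 5, Blum.
Blum vs Ivanov: Blum, 9–2.
Blum beats Ferraro, Ivanov; loses to Park — 2 pairwise wins.

2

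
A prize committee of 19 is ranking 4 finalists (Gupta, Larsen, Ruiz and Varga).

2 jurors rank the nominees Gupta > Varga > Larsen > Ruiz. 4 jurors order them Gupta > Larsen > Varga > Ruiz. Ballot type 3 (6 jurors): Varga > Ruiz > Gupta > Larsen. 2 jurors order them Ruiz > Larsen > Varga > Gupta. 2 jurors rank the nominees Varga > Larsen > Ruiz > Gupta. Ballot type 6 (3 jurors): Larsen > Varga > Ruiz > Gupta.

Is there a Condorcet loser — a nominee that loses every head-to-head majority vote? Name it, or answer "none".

none

Head-to-head results (19 jurors):
Gupta vs Larsen: Gupta is ranked higher on 2+4+6 = 12 ballots, Larsen on 7. Gupta wins 12–7.
Gupta vs Ruiz: 6 to 13, Ruiz.
Gupta–Varga: Varga 13–6.
Larsen vs Ruiz: Larsen is ranked higher on 2+4+2+3 = 11 ballots, Ruiz on 8. Larsen wins 11–8.
Larsen vs Varga: Varga, 10–9.
Ruiz vs Varga: Ruiz preferred on 2 ballots; Varga wins 17–2.
Each nominee has at least one pairwise win (Gupta beats Larsen; Larsen beats Ruiz; Ruiz beats Gupta; Varga beats Gupta) — no Condorcet loser.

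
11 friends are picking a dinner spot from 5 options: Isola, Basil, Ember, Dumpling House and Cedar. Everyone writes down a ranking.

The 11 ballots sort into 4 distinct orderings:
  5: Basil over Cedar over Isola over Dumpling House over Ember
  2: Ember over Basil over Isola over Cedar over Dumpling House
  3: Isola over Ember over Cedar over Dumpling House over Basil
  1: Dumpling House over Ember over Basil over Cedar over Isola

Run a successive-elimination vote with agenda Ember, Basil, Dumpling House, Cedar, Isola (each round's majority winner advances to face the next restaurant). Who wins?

Cedar

Round 1: Ember vs Basil — 6–5, Ember advances.
Round 2: Ember vs Dumpling House — 5–6, Dumpling House advances.
Round 3: Dumpling House vs Cedar — 1–10, Cedar advances.
Round 4: Cedar vs Isola — 6–5, Cedar advances.
Cedar survives the agenda.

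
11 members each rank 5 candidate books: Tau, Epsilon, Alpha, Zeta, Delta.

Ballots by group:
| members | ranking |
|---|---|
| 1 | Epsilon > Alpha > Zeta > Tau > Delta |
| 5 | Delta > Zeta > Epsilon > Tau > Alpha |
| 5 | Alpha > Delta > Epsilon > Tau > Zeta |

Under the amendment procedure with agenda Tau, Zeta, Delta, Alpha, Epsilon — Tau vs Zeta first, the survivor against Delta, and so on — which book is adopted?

Epsilon

Round 1: Tau vs Zeta — 5–6, Zeta advances.
Round 2: Zeta vs Delta — 1–10, Delta advances.
Round 3: Delta vs Alpha — 5–6, Alpha advances.
Round 4: Alpha vs Epsilon — 5–6, Epsilon advances.
The agenda winner is Epsilon.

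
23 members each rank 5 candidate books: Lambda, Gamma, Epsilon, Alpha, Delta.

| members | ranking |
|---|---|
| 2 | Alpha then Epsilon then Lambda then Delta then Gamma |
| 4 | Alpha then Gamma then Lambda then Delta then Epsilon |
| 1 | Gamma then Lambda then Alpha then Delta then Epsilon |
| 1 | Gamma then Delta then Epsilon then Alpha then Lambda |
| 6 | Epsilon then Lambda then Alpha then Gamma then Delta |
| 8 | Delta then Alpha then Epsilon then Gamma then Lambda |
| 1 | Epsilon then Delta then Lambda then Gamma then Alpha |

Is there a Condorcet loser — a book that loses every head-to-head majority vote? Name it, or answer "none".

none

Head-to-head results (23 members):
Lambda vs Gamma: 2+6+1 = 9 for Lambda, 14 for Gamma — Gamma by 14–9.
Lambda vs Epsilon: Epsilon, 18–5.
Lambda vs Alpha: Alpha, 15–8.
Lambda vs Delta: 13 to 10, Lambda.
Gamma vs Epsilon: Epsilon, 17–6.
Gamma vs Alpha: Alpha, 20–3.
Gamma–Delta: Gamma 12–11.
Epsilon vs Alpha: Alpha wins 15–8.
Epsilon vs Delta: Delta wins 14–9.
Alpha vs Delta: Alpha is ranked higher on 2+4+1+6 = 13 ballots, Delta on 10. Alpha wins 13–10.
Every book wins at least one matchup (Lambda beats Delta; Gamma beats Lambda; Epsilon beats Lambda; Alpha beats Lambda; Delta beats Epsilon), so there is no Condorcet loser.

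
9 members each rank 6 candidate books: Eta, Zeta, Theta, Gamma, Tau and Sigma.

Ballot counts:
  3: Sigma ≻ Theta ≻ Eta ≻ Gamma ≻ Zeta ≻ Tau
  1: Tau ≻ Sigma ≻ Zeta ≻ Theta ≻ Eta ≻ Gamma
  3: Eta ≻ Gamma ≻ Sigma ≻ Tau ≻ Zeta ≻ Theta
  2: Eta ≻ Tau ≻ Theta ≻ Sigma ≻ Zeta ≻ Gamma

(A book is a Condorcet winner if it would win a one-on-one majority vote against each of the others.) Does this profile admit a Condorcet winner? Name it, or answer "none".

Eta

Pairwise majorities:
Eta–Zeta: Eta 8–1.
Eta vs Theta: Eta, 5–4.
Eta–Gamma: Eta 9–0.
Eta vs Tau: Eta wins 8–1.
Eta vs Sigma: Eta wins 5–4.
Zeta vs Theta: Theta wins 5–4.
Zeta vs Gamma: Gamma wins 6–3.
Zeta vs Tau: Tau, 6–3.
Zeta vs Sigma: Sigma wins 9–0.
Theta–Gamma: Theta 6–3.
Theta–Tau: Tau 6–3.
Theta vs Sigma: Sigma, 7–2.
Gamma vs Tau: Gamma, 6–3.
Gamma vs Sigma: Sigma wins 6–3.
Tau–Sigma: Sigma 6–3.
Eta defeats every rival head-to-head and is the Condorcet winner.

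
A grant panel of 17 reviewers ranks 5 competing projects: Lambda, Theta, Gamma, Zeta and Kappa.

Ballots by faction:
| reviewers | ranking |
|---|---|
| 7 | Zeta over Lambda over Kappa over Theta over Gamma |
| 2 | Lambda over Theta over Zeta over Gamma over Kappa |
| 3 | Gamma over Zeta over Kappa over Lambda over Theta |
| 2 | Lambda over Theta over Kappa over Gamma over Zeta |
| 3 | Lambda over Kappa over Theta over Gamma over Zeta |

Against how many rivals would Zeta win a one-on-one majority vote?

4

Zeta against each rival (17 reviewers):
Zeta–Lambda: Zeta 10–7.
Zeta vs Theta: 7+3 = 10 for Zeta, 7 for Theta — Zeta by 10–7.
Zeta vs Gamma: 9 to 8, Zeta.
Zeta vs Kappa: Zeta preferred on 7+2+3 = 12 ballots; Zeta wins 12–5.
Zeta beats Lambda, Theta, Gamma, Kappa — 4 pairwise wins.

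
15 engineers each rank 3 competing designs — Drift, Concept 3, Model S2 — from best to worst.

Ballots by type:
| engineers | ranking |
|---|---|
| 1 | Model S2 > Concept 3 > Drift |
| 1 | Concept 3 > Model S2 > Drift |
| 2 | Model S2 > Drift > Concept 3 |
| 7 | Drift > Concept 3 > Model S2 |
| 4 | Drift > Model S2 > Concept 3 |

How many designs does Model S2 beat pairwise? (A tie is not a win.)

Model S2 against each rival (15 engineers):
Model S2 vs Drift: Drift, 11–4.
Model S2–Concept 3: Concept 3 8–7.
Model S2 beats no one; loses to Drift, Concept 3 — 0 pairwise wins.

0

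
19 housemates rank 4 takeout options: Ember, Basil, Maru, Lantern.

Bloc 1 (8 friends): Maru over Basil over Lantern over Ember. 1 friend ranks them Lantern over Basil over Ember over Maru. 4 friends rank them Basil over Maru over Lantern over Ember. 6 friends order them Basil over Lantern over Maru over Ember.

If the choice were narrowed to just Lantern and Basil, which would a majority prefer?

Ballots ranking Lantern above Basil: 1.
Ballots ranking Basil above Lantern: 19 − 1 = 18.
Basil wins the head-to-head 18–1.

Basil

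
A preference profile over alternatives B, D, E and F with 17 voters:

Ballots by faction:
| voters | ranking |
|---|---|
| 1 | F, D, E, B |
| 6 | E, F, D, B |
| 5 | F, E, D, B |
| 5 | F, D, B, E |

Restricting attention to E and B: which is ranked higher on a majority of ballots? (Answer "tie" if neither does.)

Ballots ranking E above B: 1 + 6 + 5 = 12.
Ballots ranking B above E: 17 − 12 = 5.
E wins the head-to-head 12–5.

E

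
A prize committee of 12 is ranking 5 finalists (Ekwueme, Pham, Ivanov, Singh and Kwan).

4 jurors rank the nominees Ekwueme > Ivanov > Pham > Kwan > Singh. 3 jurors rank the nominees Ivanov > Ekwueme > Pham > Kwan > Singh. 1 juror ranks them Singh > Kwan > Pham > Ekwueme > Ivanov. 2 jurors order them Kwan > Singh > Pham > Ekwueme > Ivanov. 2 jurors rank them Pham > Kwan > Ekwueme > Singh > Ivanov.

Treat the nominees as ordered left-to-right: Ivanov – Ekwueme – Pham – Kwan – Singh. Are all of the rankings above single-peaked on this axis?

Axis positions: Ivanov=1, Ekwueme=2, Pham=3, Kwan=4, Singh=5.
Ballot type 1 (peak Ekwueme at position 2): ranking walks positions 2-1-3-4-5, expanding outward from the peak — single-peaked.
Ballot type 2 (peak Ivanov at position 1): ranking walks positions 1-2-3-4-5, expanding outward from the peak — single-peaked.
Ballot type 3 (peak Singh at position 5): ranking walks positions 5-4-3-2-1, expanding outward from the peak — single-peaked.
Ballot type 4 (peak Kwan at position 4): ranking walks positions 4-5-3-2-1, expanding outward from the peak — single-peaked.
Ballot type 5 (peak Pham at position 3): ranking walks positions 3-4-2-5-1, expanding outward from the peak — single-peaked.
Every ranking is single-peaked on this axis.

yes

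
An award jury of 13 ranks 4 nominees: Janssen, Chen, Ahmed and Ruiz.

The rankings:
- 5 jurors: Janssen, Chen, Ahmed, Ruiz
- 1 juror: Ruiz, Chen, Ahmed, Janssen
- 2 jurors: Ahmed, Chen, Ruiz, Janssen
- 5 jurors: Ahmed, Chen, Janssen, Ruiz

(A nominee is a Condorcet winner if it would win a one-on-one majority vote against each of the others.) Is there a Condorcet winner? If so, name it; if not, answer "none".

Pairwise majorities:
Janssen vs Chen: Janssen preferred on 5 ballots; Chen wins 8–5.
Janssen vs Ahmed: 5 to 8, Ahmed.
Janssen vs Ruiz: Janssen is ranked higher on 5+5 = 10 ballots, Ruiz on 3. Janssen wins 10–3.
Chen vs Ahmed: 6 to 7, Ahmed.
Chen vs Ruiz: Chen is ranked higher on 5+2+5 = 12 ballots, Ruiz on 1. Chen wins 12–1.
Ahmed vs Ruiz: 12 to 1, Ahmed.
Only Ahmed has no losses; Ahmed is the Condorcet winner.

Ahmed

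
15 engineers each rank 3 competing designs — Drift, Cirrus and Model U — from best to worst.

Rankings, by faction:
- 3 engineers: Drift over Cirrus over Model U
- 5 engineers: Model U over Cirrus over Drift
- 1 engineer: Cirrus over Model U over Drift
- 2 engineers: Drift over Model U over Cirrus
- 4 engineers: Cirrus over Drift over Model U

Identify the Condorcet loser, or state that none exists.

Pairwise majorities:
Drift–Cirrus: Cirrus 10–5.
Drift–Model U: Drift 9–6.
Cirrus–Model U: Cirrus 8–7.
Model U loses to every other design — it is the Condorcet loser.

Model U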